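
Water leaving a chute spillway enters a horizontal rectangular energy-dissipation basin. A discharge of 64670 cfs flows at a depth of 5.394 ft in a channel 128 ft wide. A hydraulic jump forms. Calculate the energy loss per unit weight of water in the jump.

q = Q/b = 64670/128 = 505.2 ft²/s; V₁ = q/y₁ = 93.67 ft/s. Fr₁ = V₁/√(g·y₁) = 7.107.
Conjugate-depth relation: y₂/y₁ = ½[√(1 + 8Fr₁²) − 1] = ½[√405.10 − 1] = 9.564.
y₂ = 9.564 × 5.394 = 51.59 ft.
V₂ = q/y₂ = 505.2/51.59 = 9.794 ft/s. E₁ = y₁ + V₁²/2g = 141.6 ft; E₂ = y₂ + V₂²/2g = 53.08 ft. ΔE = E₁ − E₂ = 88.55 ft.

ΔE = 88.55 ft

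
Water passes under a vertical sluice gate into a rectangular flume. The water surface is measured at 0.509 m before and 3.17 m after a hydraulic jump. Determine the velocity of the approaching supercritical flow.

V₁ = 10.6 m/s

For a rectangular channel the momentum equation gives q² = ½·g·y₁·y₂·(y₁ + y₂) = ½×9.81×0.509×3.17×3.68 = 29.1.
q = √29.1 = 5.40 m²/s.
V₁ = q/y₁ = 5.40/0.509 = 10.6 m/s.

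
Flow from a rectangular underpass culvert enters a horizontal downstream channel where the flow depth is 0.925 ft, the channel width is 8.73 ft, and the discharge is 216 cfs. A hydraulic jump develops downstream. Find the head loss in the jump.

ΔE = 5.80 ft

q = Q/b = 216/8.73 = 24.7 ft²/s; V₁ = q/y₁ = 26.7 ft/s. Fr₁ = V₁/√(g·y₁) = 4.90.
Conjugate-depth relation: y₂/y₁ = ½[√(1 + 8Fr₁²) − 1] = ½[√193.2 − 1] = 6.45.
y₂ = 6.45 × 0.925 = 5.97 ft.
Head loss: ΔE = (y₂ − y₁)³/(4y₁y₂) = (5.97 − 0.925)³/(4×0.925×5.97) = 128/22.1 = 5.80 ft.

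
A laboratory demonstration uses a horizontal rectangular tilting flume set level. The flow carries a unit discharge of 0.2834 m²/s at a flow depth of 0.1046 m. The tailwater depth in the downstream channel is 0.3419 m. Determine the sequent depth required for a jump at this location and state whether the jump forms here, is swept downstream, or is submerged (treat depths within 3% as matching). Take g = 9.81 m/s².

y₂ = 0.3468 m; the jump forms here

V₁ = q/y₁ = 0.2834/0.1046 = 2.709 m/s. Fr₁ = V₁/√(g·y₁) = 2.709/√(9.81×0.1046) = 2.675.
Conjugate-depth relation: y₂/y₁ = ½[√(1 + 8Fr₁²) − 1] = ½[√58.230 − 1] = 3.315.
y₂ = 3.315 × 0.1046 = 0.3468 m.
Tailwater y_tw = 0.3419 m: y_tw ≈ y₂, so the jump forms here.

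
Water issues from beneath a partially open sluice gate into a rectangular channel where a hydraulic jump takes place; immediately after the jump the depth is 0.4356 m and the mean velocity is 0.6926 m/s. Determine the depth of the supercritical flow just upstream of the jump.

Fr₂ = V₂/√(g·y₂) = 0.6926/√(9.81×0.4356) = 0.3350.
Since the conjugate-depth ratio holds either way, y₁/y₂ = ½[√(1 + 8Fr₂²) − 1] = ½[√1.8980 − 1] = 0.1888.
y₁ = 0.1888 × 0.4356 = 0.08226 m.

y₁ = 0.08226 m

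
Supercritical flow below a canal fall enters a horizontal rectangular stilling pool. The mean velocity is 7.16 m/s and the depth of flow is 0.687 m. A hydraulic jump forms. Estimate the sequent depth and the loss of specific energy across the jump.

Fr₁ = V₁/√(g·y₁) = 7.16/√(9.81×0.687) = 2.76.
Bélanger equation: y₂/y₁ = ½[√(1 + 8Fr₁²) − 1] = ½[√61.85 − 1] = 3.43.
y₂ = 3.43 × 0.687 = 2.36 m.
Head loss: ΔE = (y₂ − y₁)³/(4y₁y₂) = (2.36 − 0.687)³/(4×0.687×2.36) = 4.67/6.48 = 0.720 m.

y₂ = 2.36 m; ΔE = 0.720 m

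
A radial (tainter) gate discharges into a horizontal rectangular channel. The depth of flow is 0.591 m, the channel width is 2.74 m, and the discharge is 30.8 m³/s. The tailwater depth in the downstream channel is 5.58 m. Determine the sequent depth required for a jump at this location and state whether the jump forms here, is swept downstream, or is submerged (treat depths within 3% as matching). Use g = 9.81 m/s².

q = Q/b = 30.8/2.74 = 11.2 m²/s; V₁ = q/y₁ = 19.0 m/s. Fr₁ = V₁/√(g·y₁) = 7.90.
Conjugate-depth relation: y₂/y₁ = ½[√(1 + 8Fr₁²) − 1] = ½[√500.2 − 1] = 10.7.
y₂ = 10.7 × 0.591 = 6.31 m.
Tailwater y_tw = 5.58 m: y_tw < y₂, so the jump is swept downstream.

y₂ = 6.31 m; the jump is swept downstream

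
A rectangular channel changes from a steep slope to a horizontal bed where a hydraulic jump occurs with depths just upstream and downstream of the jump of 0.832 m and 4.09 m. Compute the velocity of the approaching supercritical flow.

For a rectangular channel the momentum equation gives q² = ½·g·y₁·y₂·(y₁ + y₂) = ½×9.81×0.832×4.09×4.92 = 82.2.
q = √82.2 = 9.06 m²/s.
V₁ = q/y₁ = 9.06/0.832 = 10.9 m/s.

V₁ = 10.9 m/s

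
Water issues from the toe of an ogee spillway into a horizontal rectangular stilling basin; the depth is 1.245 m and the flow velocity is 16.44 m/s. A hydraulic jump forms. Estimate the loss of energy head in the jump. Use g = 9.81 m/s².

ΔE = 6.975 m

Fr₁ = V₁/√(g·y₁) = 16.44/√(9.81×1.245) = 4.704.
Conjugate-depth relation: y₂/y₁ = ½[√(1 + 8Fr₁²) − 1] = ½[√178.03 − 1] = 6.171.
y₂ = 6.171 × 1.245 = 7.683 m.
q = V₁·y₁ = 16.44 × 1.245 = 20.47 m²/s. V₂ = q/y₂ = 20.47/7.683 = 2.664 m/s. E₁ = y₁ + V₁²/2g = 15.02 m; E₂ = y₂ + V₂²/2g = 8.045 m. ΔE = E₁ − E₂ = 6.975 m.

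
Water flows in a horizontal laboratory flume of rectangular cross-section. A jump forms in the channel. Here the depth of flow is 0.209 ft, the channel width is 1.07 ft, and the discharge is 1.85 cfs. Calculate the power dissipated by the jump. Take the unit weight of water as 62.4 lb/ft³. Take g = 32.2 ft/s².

P = 0.0761 hp

q = Q/b = 1.85/1.07 = 1.73 ft²/s; V₁ = q/y₁ = 8.27 ft/s. Fr₁ = V₁/√(g·y₁) = 3.19.
From the momentum equation for a rectangular channel, y₂/y₁ = ½[√(1 + 8Fr₁²) − 1] = ½[√82.35 − 1] = 4.04.
y₂ = 4.04 × 0.209 = 0.844 ft.
Head loss: ΔE = (y₂ − y₁)³/(4y₁y₂) = (0.844 − 0.209)³/(4×0.209×0.844) = 0.256/0.705 = 0.363 ft.
P = γ·Q·ΔE/550 = 62.4 × 1.85 × 0.363 / 550 = 0.0761 hp.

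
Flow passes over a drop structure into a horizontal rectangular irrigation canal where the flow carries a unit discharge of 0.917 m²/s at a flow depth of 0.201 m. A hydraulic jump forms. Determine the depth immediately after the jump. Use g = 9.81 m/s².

V₁ = q/y₁ = 0.917/0.201 = 4.56 m/s. Fr₁ = V₁/√(g·y₁) = 4.56/√(9.81×0.201) = 3.25.
By Bélanger, y₂/y₁ = ½[√(1 + 8Fr₁²) − 1] = ½[√85.44 − 1] = 4.12.
y₂ = 4.12 × 0.201 = 0.828 m.

y₂ = 0.828 m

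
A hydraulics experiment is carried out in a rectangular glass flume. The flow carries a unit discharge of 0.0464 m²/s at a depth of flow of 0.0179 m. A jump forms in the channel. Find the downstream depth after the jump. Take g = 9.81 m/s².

y₂ = 0.148 m

V₁ = q/y₁ = 0.0464/0.0179 = 2.59 m/s. Fr₁ = V₁/√(g·y₁) = 2.59/√(9.81×0.0179) = 6.19.
Bélanger equation: y₂/y₁ = ½[√(1 + 8Fr₁²) − 1] = ½[√307.1 − 1] = 8.26.
y₂ = 8.26 × 0.0179 = 0.148 m.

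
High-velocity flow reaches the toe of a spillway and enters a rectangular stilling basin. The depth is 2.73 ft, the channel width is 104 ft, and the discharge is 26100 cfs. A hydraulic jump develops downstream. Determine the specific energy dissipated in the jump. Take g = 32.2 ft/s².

q = Q/b = 26100/104 = 251 ft²/s; V₁ = q/y₁ = 91.9 ft/s. Fr₁ = V₁/√(g·y₁) = 9.80.
Sequent-depth ratio: y₂/y₁ = ½[√(1 + 8Fr₁²) − 1] = ½[√770.1 − 1] = 13.4.
y₂ = 13.4 × 2.73 = 36.5 ft.
Head loss: ΔE = (y₂ − y₁)³/(4y₁y₂) = (36.5 − 2.73)³/(4×2.73×36.5) = 38559/399 = 96.7 ft.

ΔE = 96.7 ft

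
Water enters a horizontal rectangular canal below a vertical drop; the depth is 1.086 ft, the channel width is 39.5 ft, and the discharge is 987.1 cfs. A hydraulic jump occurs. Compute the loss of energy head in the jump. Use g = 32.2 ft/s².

ΔE = 3.525 ft

q = Q/b = 987.1/39.5 = 24.99 ft²/s; V₁ = q/y₁ = 23.01 ft/s. Fr₁ = V₁/√(g·y₁) = 3.891.
From the momentum equation for a rectangular channel, y₂/y₁ = ½[√(1 + 8Fr₁²) − 1] = ½[√122.14 − 1] = 5.026.
y₂ = 5.026 × 1.086 = 5.458 ft.
Head loss: ΔE = (y₂ − y₁)³/(4y₁y₂) = (5.458 − 1.086)³/(4×1.086×5.458) = 83.57/23.71 = 3.525 ft.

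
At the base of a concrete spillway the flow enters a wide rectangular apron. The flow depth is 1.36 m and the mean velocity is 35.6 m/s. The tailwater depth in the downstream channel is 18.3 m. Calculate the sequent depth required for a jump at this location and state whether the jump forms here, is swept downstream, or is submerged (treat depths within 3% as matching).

y₂ = 18.1 m; the jump forms here

Fr₁ = V₁/√(g·y₁) = 35.6/√(9.81×1.36) = 9.75.
Sequent-depth ratio: y₂/y₁ = ½[√(1 + 8Fr₁²) − 1] = ½[√760.9 − 1] = 13.3.
y₂ = 13.3 × 1.36 = 18.1 m.
Tailwater y_tw = 18.3 m: y_tw ≈ y₂, so the jump forms here.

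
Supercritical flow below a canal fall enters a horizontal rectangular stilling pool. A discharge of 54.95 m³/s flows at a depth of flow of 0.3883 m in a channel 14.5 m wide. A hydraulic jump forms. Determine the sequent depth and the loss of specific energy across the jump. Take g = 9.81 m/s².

q = Q/b = 54.95/14.5 = 3.790 m²/s; V₁ = q/y₁ = 9.760 m/s. Fr₁ = V₁/√(g·y₁) = 5.001.
By Bélanger, y₂/y₁ = ½[√(1 + 8Fr₁²) − 1] = ½[√201.04 − 1] = 6.589.
y₂ = 6.589 × 0.3883 = 2.559 m.
V₂ = q/y₂ = 3.790/2.559 = 1.481 m/s. E₁ = y₁ + V₁²/2g = 5.243 m; E₂ = y₂ + V₂²/2g = 2.670 m. ΔE = E₁ − E₂ = 2.573 m.

y₂ = 2.559 m; ΔE = 2.573 m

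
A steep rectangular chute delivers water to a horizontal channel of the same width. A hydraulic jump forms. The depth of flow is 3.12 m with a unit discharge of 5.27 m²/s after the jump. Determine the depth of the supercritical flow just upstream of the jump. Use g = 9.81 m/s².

y₁ = 0.501 m

V₂ = q/y₂ = 5.27/3.12 = 1.69 m/s; Fr₂ = V₂/√(g·y₂) = 0.305.
The Bélanger relation is symmetric: y₁/y₂ = ½[√(1 + 8Fr₂²) − 1] = ½[√1.746 − 1] = 0.161.
y₁ = 0.161 × 3.12 = 0.501 m.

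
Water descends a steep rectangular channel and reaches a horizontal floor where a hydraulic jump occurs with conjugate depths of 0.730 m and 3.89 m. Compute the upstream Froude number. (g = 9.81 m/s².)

For a rectangular channel the momentum equation gives q² = ½·g·y₁·y₂·(y₁ + y₂) = ½×9.81×0.730×3.89×4.62 = 64.4.
q = √64.4 = 8.02 m²/s.
V₁ = q/y₁ = 11.0 m/s; Fr₁ = V₁/√(g·y₁) = 4.11.

Fr₁ = 4.11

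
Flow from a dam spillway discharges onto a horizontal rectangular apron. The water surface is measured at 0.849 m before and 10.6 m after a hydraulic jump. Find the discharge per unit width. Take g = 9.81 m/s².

For a rectangular channel the momentum equation gives q² = ½·g·y₁·y₂·(y₁ + y₂) = ½×9.81×0.849×10.6×11.4 = 505.
q = √505 = 22.5 m²/s.

q = 22.5 m²/s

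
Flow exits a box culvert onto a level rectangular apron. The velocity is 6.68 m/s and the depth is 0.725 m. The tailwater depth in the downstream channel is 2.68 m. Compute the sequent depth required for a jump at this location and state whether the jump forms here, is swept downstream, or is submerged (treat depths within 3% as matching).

y₂ = 2.23 m; the jump is submerged

Fr₁ = V₁/√(g·y₁) = 6.68/√(9.81×0.725) = 2.50.
Sequent-depth ratio: y₂/y₁ = ½[√(1 + 8Fr₁²) − 1] = ½[√51.19 − 1] = 3.08.
y₂ = 3.08 × 0.725 = 2.23 m.
Tailwater y_tw = 2.68 m: y_tw > y₂, so the jump is submerged.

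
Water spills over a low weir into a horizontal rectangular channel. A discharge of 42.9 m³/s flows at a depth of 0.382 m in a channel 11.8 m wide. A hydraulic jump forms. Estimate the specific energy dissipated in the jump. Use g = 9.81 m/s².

q = Q/b = 42.9/11.8 = 3.64 m²/s; V₁ = q/y₁ = 9.52 m/s. Fr₁ = V₁/√(g·y₁) = 4.92.
Bélanger equation: y₂/y₁ = ½[√(1 + 8Fr₁²) − 1] = ½[√194.4 − 1] = 6.47.
y₂ = 6.47 × 0.382 = 2.47 m.
V₂ = q/y₂ = 3.64/2.47 = 1.47 m/s. E₁ = y₁ + V₁²/2g = 5.00 m; E₂ = y₂ + V₂²/2g = 2.58 m. ΔE = E₁ − E₂ = 2.42 m.

ΔE = 2.42 m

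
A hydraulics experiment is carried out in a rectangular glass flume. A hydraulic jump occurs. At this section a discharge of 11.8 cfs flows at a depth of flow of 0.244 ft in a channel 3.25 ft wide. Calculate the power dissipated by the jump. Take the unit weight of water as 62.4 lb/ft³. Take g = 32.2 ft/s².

P = 2.54 hp

q = Q/b = 11.8/3.25 = 3.63 ft²/s; V₁ = q/y₁ = 14.9 ft/s. Fr₁ = V₁/√(g·y₁) = 5.31.
Bélanger equation: y₂/y₁ = ½[√(1 + 8Fr₁²) − 1] = ½[√226.5 − 1] = 7.02.
y₂ = 7.02 × 0.244 = 1.71 ft.
V₂ = q/y₂ = 3.63/1.71 = 2.12 ft/s. E₁ = y₁ + V₁²/2g = 3.68 ft; E₂ = y₂ + V₂²/2g = 1.78 ft. ΔE = E₁ − E₂ = 1.90 ft.
P = γ·Q·ΔE/550 = 62.4 × 11.8 × 1.90 / 550 = 2.54 hp.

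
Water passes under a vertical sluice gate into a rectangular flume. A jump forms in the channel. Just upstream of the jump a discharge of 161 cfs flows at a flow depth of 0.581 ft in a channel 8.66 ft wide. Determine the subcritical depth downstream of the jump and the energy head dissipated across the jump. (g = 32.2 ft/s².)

y₂ = 5.80 ft; ΔE = 10.5 ft

q = Q/b = 161/8.66 = 18.6 ft²/s; V₁ = q/y₁ = 32.0 ft/s. Fr₁ = V₁/√(g·y₁) = 7.40.
Sequent-depth ratio: y₂/y₁ = ½[√(1 + 8Fr₁²) − 1] = ½[√438.8 − 1] = 9.97.
y₂ = 9.97 × 0.581 = 5.80 ft.
V₂ = q/y₂ = 18.6/5.80 = 3.21 ft/s. E₁ = y₁ + V₁²/2g = 16.5 ft; E₂ = y₂ + V₂²/2g = 5.95 ft. ΔE = E₁ − E₂ = 10.5 ft.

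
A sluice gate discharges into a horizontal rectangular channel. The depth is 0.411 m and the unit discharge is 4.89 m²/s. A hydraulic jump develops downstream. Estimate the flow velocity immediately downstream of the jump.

V₂ = 1.51 m/s

V₁ = q/y₁ = 4.89/0.411 = 11.9 m/s. Fr₁ = V₁/√(g·y₁) = 11.9/√(9.81×0.411) = 5.93.
By Bélanger, y₂/y₁ = ½[√(1 + 8Fr₁²) − 1] = ½[√281.9 − 1] = 7.89.
y₂ = 7.89 × 0.411 = 3.24 m.
V₂ = q/y₂ = 4.89/3.24 = 1.51 m/s.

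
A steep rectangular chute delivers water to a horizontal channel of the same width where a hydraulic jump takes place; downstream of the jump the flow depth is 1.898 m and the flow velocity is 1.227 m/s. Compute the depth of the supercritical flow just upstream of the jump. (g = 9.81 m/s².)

Fr₂ = V₂/√(g·y₂) = 1.227/√(9.81×1.898) = 0.2844.
Applying the sequent-depth relation in reverse, y₁/y₂ = ½[√(1 + 8Fr₂²) − 1] = ½[√1.6469 − 1] = 0.1417.
y₁ = 0.1417 × 1.898 = 0.2689 m.

y₁ = 0.2689 m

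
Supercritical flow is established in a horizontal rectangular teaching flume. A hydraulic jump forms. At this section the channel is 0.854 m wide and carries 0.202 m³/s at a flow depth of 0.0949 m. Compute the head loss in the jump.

ΔE = 0.0779 m

q = Q/b = 0.202/0.854 = 0.237 m²/s; V₁ = q/y₁ = 2.49 m/s. Fr₁ = V₁/√(g·y₁) = 2.58.
By Bélanger, y₂/y₁ = ½[√(1 + 8Fr₁²) − 1] = ½[√54.38 − 1] = 3.19.
y₂ = 3.19 × 0.0949 = 0.302 m.
Head loss: ΔE = (y₂ − y₁)³/(4y₁y₂) = (0.302 − 0.0949)³/(4×0.0949×0.302) = 0.00894/0.115 = 0.0779 m.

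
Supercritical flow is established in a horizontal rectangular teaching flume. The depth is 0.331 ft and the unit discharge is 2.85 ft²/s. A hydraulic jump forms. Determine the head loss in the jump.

ΔE = 0.294 ft

V₁ = q/y₁ = 2.85/0.331 = 8.61 ft/s. Fr₁ = V₁/√(g·y₁) = 8.61/√(32.2×0.331) = 2.64.
By Bélanger, y₂/y₁ = ½[√(1 + 8Fr₁²) − 1] = ½[√56.65 − 1] = 3.26.
y₂ = 3.26 × 0.331 = 1.08 ft.
V₂ = q/y₂ = 2.85/1.08 = 2.64 ft/s. E₁ = y₁ + V₁²/2g = 1.48 ft; E₂ = y₂ + V₂²/2g = 1.19 ft. ΔE = E₁ − E₂ = 0.294 ft.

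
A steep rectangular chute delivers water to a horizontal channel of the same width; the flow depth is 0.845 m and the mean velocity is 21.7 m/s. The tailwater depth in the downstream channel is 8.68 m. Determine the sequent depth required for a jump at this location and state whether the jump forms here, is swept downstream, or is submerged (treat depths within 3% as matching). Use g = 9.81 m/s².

y₂ = 8.59 m; the jump forms here

Fr₁ = V₁/√(g·y₁) = 21.7/√(9.81×0.845) = 7.54.
Sequent-depth ratio: y₂/y₁ = ½[√(1 + 8Fr₁²) − 1] = ½[√455.4 − 1] = 10.2.
y₂ = 10.2 × 0.845 = 8.59 m.
Tailwater y_tw = 8.68 m: y_tw ≈ y₂, so the jump forms here.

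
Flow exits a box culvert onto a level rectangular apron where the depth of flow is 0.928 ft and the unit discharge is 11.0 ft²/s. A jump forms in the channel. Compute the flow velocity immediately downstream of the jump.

V₂ = 4.55 ft/s

V₁ = q/y₁ = 11.0/0.928 = 11.9 ft/s. Fr₁ = V₁/√(g·y₁) = 11.9/√(32.2×0.928) = 2.17.
Sequent-depth ratio: y₂/y₁ = ½[√(1 + 8Fr₁²) − 1] = ½[√38.62 − 1] = 2.61.
y₂ = 2.61 × 0.928 = 2.42 ft.
V₂ = q/y₂ = 11.0/2.42 = 4.55 ft/s.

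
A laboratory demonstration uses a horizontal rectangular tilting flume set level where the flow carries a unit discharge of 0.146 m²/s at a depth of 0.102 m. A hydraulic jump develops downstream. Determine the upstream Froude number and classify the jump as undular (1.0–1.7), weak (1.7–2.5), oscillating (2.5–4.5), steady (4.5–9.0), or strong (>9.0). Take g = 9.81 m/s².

Fr₁ = 1.43; undular jump

V₁ = q/y₁ = 0.146/0.102 = 1.43 m/s. Fr₁ = V₁/√(g·y₁) = 1.43/√(9.81×0.102) = 1.43.
Fr₁ = 1.43 lies in the undular range.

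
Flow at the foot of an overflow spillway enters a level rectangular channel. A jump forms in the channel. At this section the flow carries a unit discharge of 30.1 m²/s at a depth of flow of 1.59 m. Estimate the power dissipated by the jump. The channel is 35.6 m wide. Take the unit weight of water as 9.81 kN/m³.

V₁ = q/y₁ = 30.1/1.59 = 18.9 m/s. Fr₁ = V₁/√(g·y₁) = 18.9/√(9.81×1.59) = 4.79.
Conjugate-depth relation: y₂/y₁ = ½[√(1 + 8Fr₁²) − 1] = ½[√184.8 − 1] = 6.30.
y₂ = 6.30 × 1.59 = 10.0 m.
V₂ = q/y₂ = 30.1/10.0 = 3.01 m/s. E₁ = y₁ + V₁²/2g = 19.9 m; E₂ = y₂ + V₂²/2g = 10.5 m. ΔE = E₁ − E₂ = 9.38 m.
Q = q·b = 30.1 × 35.6 = 1072 m³/s. P = γ·Q·ΔE = 9.81 × 1072 × 9.38 = 98631 kW.

P = 98631 kW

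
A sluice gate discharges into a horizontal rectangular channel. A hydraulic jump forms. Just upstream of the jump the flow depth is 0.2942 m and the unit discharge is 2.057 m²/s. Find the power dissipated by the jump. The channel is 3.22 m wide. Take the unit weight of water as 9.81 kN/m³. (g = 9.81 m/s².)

V₁ = q/y₁ = 2.057/0.2942 = 6.992 m/s. Fr₁ = V₁/√(g·y₁) = 6.992/√(9.81×0.2942) = 4.116.
By Bélanger, y₂/y₁ = ½[√(1 + 8Fr₁²) − 1] = ½[√136.51 − 1] = 5.342.
y₂ = 5.342 × 0.2942 = 1.572 m.
Head loss: ΔE = (y₂ − y₁)³/(4y₁y₂) = (1.572 − 0.2942)³/(4×0.2942×1.572) = 2.084/1.849 = 1.127 m.
Q = q·b = 2.057 × 3.22 = 6.624 m³/s. P = γ·Q·ΔE = 9.81 × 6.624 × 1.127 = 73.23 kW.

P = 73.23 kW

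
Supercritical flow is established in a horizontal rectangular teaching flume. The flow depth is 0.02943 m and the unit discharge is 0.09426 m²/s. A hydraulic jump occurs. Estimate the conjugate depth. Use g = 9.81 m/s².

V₁ = q/y₁ = 0.09426/0.02943 = 3.203 m/s. Fr₁ = V₁/√(g·y₁) = 3.203/√(9.81×0.02943) = 5.961.
Bélanger equation: y₂/y₁ = ½[√(1 + 8Fr₁²) − 1] = ½[√285.25 − 1] = 7.945.
y₂ = 7.945 × 0.02943 = 0.2338 m.

y₂ = 0.2338 m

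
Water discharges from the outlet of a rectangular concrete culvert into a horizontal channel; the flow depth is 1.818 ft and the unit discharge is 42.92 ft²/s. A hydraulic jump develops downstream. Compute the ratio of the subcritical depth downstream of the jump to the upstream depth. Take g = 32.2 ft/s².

V₁ = q/y₁ = 42.92/1.818 = 23.61 ft/s. Fr₁ = V₁/√(g·y₁) = 23.61/√(32.2×1.818) = 3.086.
Conjugate-depth relation: y₂/y₁ = ½[√(1 + 8Fr₁²) − 1] = ½[√77.168 − 1] = 3.892.

y₂/y₁ = 3.892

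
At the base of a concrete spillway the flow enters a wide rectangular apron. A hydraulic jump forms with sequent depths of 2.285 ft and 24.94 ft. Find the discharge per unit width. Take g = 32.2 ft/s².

q = 158.0 ft²/s

For a rectangular channel the momentum equation gives q² = ½·g·y₁·y₂·(y₁ + y₂) = ½×32.2×2.285×24.94×27.23 = 24979.
q = √24979 = 158.0 ft²/s.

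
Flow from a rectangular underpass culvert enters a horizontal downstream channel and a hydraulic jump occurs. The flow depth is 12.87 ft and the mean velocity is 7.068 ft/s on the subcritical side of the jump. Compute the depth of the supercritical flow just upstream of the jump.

y₁ = 2.584 ft

Fr₂ = V₂/√(g·y₂) = 7.068/√(32.2×12.87) = 0.3472.
The Bélanger relation is symmetric: y₁/y₂ = ½[√(1 + 8Fr₂²) − 1] = ½[√1.9644 − 1] = 0.2008.
y₁ = 0.2008 × 12.87 = 2.584 ft.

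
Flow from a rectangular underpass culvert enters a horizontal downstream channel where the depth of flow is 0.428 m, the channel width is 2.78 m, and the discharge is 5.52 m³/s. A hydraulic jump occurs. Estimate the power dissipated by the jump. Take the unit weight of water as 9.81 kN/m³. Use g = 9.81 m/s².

P = 11.2 kW

q = Q/b = 5.52/2.78 = 1.99 m²/s; V₁ = q/y₁ = 4.64 m/s. Fr₁ = V₁/√(g·y₁) = 2.26.
Bélanger equation: y₂/y₁ = ½[√(1 + 8Fr₁²) − 1] = ½[√42.01 − 1] = 2.74.
y₂ = 2.74 × 0.428 = 1.17 m.
Head loss: ΔE = (y₂ − y₁)³/(4y₁y₂) = (1.17 − 0.428)³/(4×0.428×1.17) = 0.414/2.01 = 0.206 m.
P = γ·Q·ΔE = 9.81 × 5.52 × 0.206 = 11.2 kW.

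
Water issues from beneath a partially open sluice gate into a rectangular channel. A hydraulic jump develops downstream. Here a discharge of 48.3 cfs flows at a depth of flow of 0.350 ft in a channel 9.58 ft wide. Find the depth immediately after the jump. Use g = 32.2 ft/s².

q = Q/b = 48.3/9.58 = 5.04 ft²/s; V₁ = q/y₁ = 14.4 ft/s. Fr₁ = V₁/√(g·y₁) = 4.29.
From the momentum equation for a rectangular channel, y₂/y₁ = ½[√(1 + 8Fr₁²) − 1] = ½[√148.3 − 1] = 5.59.
y₂ = 5.59 × 0.350 = 1.96 ft.

y₂ = 1.96 ft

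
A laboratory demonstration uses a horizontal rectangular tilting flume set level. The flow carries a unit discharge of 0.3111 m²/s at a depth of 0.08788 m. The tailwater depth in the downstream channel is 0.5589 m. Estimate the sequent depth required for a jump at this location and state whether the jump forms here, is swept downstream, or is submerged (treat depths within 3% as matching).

y₂ = 0.4319 m; the jump is submerged

V₁ = q/y₁ = 0.3111/0.08788 = 3.540 m/s. Fr₁ = V₁/√(g·y₁) = 3.540/√(9.81×0.08788) = 3.813.
By Bélanger, y₂/y₁ = ½[√(1 + 8Fr₁²) − 1] = ½[√117.29 − 1] = 4.915.
y₂ = 4.915 × 0.08788 = 0.4319 m.
Tailwater y_tw = 0.5589 m: y_tw > y₂, so the jump is submerged.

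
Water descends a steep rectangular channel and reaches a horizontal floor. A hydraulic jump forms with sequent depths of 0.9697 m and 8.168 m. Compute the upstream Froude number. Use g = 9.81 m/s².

Fr₁ = 6.300

For a rectangular channel the momentum equation gives q² = ½·g·y₁·y₂·(y₁ + y₂) = ½×9.81×0.9697×8.168×9.138 = 355.0.
q = √355.0 = 18.84 m²/s.
V₁ = q/y₁ = 19.43 m/s; Fr₁ = V₁/√(g·y₁) = 6.300.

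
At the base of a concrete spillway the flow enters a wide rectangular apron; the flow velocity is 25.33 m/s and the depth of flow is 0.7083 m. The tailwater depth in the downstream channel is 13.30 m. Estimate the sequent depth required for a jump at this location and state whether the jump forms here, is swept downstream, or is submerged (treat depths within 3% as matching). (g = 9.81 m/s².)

Fr₁ = V₁/√(g·y₁) = 25.33/√(9.81×0.7083) = 9.609.
From the momentum equation for a rectangular channel, y₂/y₁ = ½[√(1 + 8Fr₁²) − 1] = ½[√739.71 − 1] = 13.10.
y₂ = 13.10 × 0.7083 = 9.278 m.
Tailwater y_tw = 13.30 m: y_tw > y₂, so the jump is submerged.

y₂ = 9.278 m; the jump is submerged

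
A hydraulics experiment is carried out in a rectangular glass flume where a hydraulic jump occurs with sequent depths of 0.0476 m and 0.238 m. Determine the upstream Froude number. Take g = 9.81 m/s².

For a rectangular channel the momentum equation gives q² = ½·g·y₁·y₂·(y₁ + y₂) = ½×9.81×0.0476×0.238×0.286 = 0.0159.
q = √0.0159 = 0.126 m²/s.
V₁ = q/y₁ = 2.65 m/s; Fr₁ = V₁/√(g·y₁) = 3.87.

Fr₁ = 3.87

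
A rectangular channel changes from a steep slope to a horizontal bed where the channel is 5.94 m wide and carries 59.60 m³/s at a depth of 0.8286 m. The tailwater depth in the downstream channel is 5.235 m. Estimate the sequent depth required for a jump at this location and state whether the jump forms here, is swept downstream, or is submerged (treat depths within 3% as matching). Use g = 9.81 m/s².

y₂ = 4.580 m; the jump is submerged

q = Q/b = 59.60/5.94 = 10.03 m²/s; V₁ = q/y₁ = 12.11 m/s. Fr₁ = V₁/√(g·y₁) = 4.247.
From the momentum equation for a rectangular channel, y₂/y₁ = ½[√(1 + 8Fr₁²) − 1] = ½[√145.31 − 1] = 5.527.
y₂ = 5.527 × 0.8286 = 4.580 m.
Tailwater y_tw = 5.235 m: y_tw > y₂, so the jump is submerged.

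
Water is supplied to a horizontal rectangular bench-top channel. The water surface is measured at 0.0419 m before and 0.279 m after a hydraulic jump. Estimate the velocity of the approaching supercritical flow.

V₁ = 3.24 m/s

For a rectangular channel the momentum equation gives q² = ½·g·y₁·y₂·(y₁ + y₂) = ½×9.81×0.0419×0.279×0.321 = 0.0184.
q = √0.0184 = 0.136 m²/s.
V₁ = q/y₁ = 0.136/0.0419 = 3.24 m/s.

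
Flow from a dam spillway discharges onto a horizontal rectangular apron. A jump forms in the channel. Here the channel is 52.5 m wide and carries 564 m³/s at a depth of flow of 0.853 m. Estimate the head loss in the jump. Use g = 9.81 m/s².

q = Q/b = 564/52.5 = 10.7 m²/s; V₁ = q/y₁ = 12.6 m/s. Fr₁ = V₁/√(g·y₁) = 4.35.
Conjugate-depth relation: y₂/y₁ = ½[√(1 + 8Fr₁²) − 1] = ½[√152.6 − 1] = 5.68.
y₂ = 5.68 × 0.853 = 4.84 m.
V₂ = q/y₂ = 10.7/4.84 = 2.22 m/s. E₁ = y₁ + V₁²/2g = 8.94 m; E₂ = y₂ + V₂²/2g = 5.09 m. ΔE = E₁ − E₂ = 3.84 m.

ΔE = 3.84 m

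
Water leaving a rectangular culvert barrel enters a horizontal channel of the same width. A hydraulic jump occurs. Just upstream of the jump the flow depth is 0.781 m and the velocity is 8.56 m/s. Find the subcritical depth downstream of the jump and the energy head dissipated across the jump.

Fr₁ = V₁/√(g·y₁) = 8.56/√(9.81×0.781) = 3.09.
Sequent-depth ratio: y₂/y₁ = ½[√(1 + 8Fr₁²) − 1] = ½[√77.51 − 1] = 3.90.
y₂ = 3.90 × 0.781 = 3.05 m.
Head loss: ΔE = (y₂ − y₁)³/(4y₁y₂) = (3.05 − 0.781)³/(4×0.781×3.05) = 11.6/9.52 = 1.22 m.

y₂ = 3.05 m; ΔE = 1.22 m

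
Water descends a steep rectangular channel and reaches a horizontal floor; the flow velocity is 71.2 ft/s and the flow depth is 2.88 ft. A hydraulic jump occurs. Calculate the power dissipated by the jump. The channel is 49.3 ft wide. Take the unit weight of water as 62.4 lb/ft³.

Fr₁ = V₁/√(g·y₁) = 71.2/√(32.2×2.88) = 7.39.
Bélanger equation: y₂/y₁ = ½[√(1 + 8Fr₁²) − 1] = ½[√438.3 − 1] = 9.97.
y₂ = 9.97 × 2.88 = 28.7 ft.
q = V₁·y₁ = 71.2 × 2.88 = 205 ft²/s. V₂ = q/y₂ = 205/28.7 = 7.14 ft/s. E₁ = y₁ + V₁²/2g = 81.6 ft; E₂ = y₂ + V₂²/2g = 29.5 ft. ΔE = E₁ − E₂ = 52.1 ft.
Q = q·b = 205 × 49.3 = 10109 cfs. P = γ·Q·ΔE/550 = 62.4 × 10109 × 52.1 / 550 = 59753 hp.

P = 59753 hp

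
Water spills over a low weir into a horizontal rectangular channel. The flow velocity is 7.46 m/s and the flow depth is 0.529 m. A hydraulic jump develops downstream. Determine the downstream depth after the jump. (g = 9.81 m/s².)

y₂ = 2.20 m

Fr₁ = V₁/√(g·y₁) = 7.46/√(9.81×0.529) = 3.27.
Sequent-depth ratio: y₂/y₁ = ½[√(1 + 8Fr₁²) − 1] = ½[√86.79 − 1] = 4.16.
y₂ = 4.16 × 0.529 = 2.20 m.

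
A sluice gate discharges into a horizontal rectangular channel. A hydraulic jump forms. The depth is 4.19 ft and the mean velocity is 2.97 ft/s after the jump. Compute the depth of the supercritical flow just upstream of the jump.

Fr₂ = V₂/√(g·y₂) = 2.97/√(32.2×4.19) = 0.256.
Applying the sequent-depth relation in reverse, y₁/y₂ = ½[√(1 + 8Fr₂²) − 1] = ½[√1.523 − 1] = 0.117.
y₁ = 0.117 × 4.19 = 0.490 ft.

y₁ = 0.490 ft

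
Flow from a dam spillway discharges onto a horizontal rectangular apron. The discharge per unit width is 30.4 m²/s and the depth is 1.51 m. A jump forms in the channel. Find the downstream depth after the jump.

V₁ = q/y₁ = 30.4/1.51 = 20.1 m/s. Fr₁ = V₁/√(g·y₁) = 20.1/√(9.81×1.51) = 5.23.
From the momentum equation for a rectangular channel, y₂/y₁ = ½[√(1 + 8Fr₁²) − 1] = ½[√219.9 − 1] = 6.91.
y₂ = 6.91 × 1.51 = 10.4 m.

y₂ = 10.4 m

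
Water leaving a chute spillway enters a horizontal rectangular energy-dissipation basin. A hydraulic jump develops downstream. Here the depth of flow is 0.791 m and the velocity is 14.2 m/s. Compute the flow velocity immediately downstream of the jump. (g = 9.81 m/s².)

V₂ = 2.11 m/s

Fr₁ = V₁/√(g·y₁) = 14.2/√(9.81×0.791) = 5.10.
Sequent-depth ratio: y₂/y₁ = ½[√(1 + 8Fr₁²) − 1] = ½[√208.9 − 1] = 6.73.
y₂ = 6.73 × 0.791 = 5.32 m.
q = V₁·y₁ = 14.2 × 0.791 = 11.2 m²/s.
V₂ = q/y₂ = 11.2/5.32 = 2.11 m/s.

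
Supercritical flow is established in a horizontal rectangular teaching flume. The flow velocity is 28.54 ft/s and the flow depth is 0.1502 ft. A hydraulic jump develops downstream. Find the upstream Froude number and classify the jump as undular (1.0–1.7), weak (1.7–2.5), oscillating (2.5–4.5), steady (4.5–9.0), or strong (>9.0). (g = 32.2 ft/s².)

Fr₁ = 12.98; strong jump

Fr₁ = V₁/√(g·y₁) = 28.54/√(32.2×0.1502) = 12.98.
Fr₁ = 12.98 lies in the strong range.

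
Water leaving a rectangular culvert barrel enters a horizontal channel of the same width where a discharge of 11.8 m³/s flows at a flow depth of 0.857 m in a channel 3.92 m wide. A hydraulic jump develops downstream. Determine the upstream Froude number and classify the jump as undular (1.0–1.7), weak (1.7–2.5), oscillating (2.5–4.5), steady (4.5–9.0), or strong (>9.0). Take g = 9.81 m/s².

Fr₁ = 1.21; undular jump

q = Q/b = 11.8/3.92 = 3.01 m²/s; V₁ = q/y₁ = 3.51 m/s. Fr₁ = V₁/√(g·y₁) = 1.21.
Fr₁ = 1.21 lies in the undular range.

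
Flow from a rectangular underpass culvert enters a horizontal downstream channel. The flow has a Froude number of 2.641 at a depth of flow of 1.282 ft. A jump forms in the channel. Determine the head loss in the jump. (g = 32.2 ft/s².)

Fr₁ = 2.641 (given).
Bélanger equation: y₂/y₁ = ½[√(1 + 8Fr₁²) − 1] = ½[√56.799 − 1] = 3.268.
y₂ = 3.268 × 1.282 = 4.190 ft.
Head loss: ΔE = (y₂ − y₁)³/(4y₁y₂) = (4.190 − 1.282)³/(4×1.282×4.190) = 24.59/21.49 = 1.144 ft.

ΔE = 1.144 ft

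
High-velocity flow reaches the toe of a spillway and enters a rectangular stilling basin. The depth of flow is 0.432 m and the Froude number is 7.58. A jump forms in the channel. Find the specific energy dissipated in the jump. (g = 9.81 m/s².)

ΔE = 8.30 m

Fr₁ = 7.58 (given).
Conjugate-depth relation: y₂/y₁ = ½[√(1 + 8Fr₁²) − 1] = ½[√460.7 − 1] = 10.2.
y₂ = 10.2 × 0.432 = 4.42 m.
V₁ = Fr₁·√(g·y₁) = 7.58×√(9.81×0.432) = 15.6 m/s; q = V₁·y₁ = 6.74 m²/s. V₂ = q/y₂ = 6.74/4.42 = 1.53 m/s. E₁ = y₁ + V₁²/2g = 12.8 m; E₂ = y₂ + V₂²/2g = 4.54 m. ΔE = E₁ − E₂ = 8.30 m.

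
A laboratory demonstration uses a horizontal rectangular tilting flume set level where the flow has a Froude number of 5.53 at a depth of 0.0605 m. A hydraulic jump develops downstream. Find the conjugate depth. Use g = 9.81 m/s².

Fr₁ = 5.53 (given).
Conjugate-depth relation: y₂/y₁ = ½[√(1 + 8Fr₁²) − 1] = ½[√245.6 − 1] = 7.34.
y₂ = 7.34 × 0.0605 = 0.444 m.

y₂ = 0.444 m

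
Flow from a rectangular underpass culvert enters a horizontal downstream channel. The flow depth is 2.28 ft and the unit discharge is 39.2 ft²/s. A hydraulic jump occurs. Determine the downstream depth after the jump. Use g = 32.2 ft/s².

y₂ = 5.43 ft

V₁ = q/y₁ = 39.2/2.28 = 17.2 ft/s. Fr₁ = V₁/√(g·y₁) = 17.2/√(32.2×2.28) = 2.01.
Bélanger equation: y₂/y₁ = ½[√(1 + 8Fr₁²) − 1] = ½[√33.21 − 1] = 2.38.
y₂ = 2.38 × 2.28 = 5.43 ft.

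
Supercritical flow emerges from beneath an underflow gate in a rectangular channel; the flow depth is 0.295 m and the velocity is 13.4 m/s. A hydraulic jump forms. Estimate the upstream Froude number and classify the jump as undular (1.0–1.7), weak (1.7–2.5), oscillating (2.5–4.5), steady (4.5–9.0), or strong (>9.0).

Fr₁ = 7.88; steady jump

Fr₁ = V₁/√(g·y₁) = 13.4/√(9.81×0.295) = 7.88.
Fr₁ = 7.88 lies in the steady range.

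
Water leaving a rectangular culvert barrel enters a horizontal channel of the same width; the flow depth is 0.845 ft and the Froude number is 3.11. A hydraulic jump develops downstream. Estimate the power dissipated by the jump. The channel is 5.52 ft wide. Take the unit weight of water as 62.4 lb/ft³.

P = 11.6 hp

Fr₁ = 3.11 (given).
From the momentum equation for a rectangular channel, y₂/y₁ = ½[√(1 + 8Fr₁²) − 1] = ½[√78.38 − 1] = 3.93.
y₂ = 3.93 × 0.845 = 3.32 ft.
V₁ = Fr₁·√(g·y₁) = 3.11×√(32.2×0.845) = 16.2 ft/s; q = V₁·y₁ = 13.7 ft²/s. V₂ = q/y₂ = 13.7/3.32 = 4.13 ft/s. E₁ = y₁ + V₁²/2g = 4.93 ft; E₂ = y₂ + V₂²/2g = 3.58 ft. ΔE = E₁ − E₂ = 1.35 ft.
Q = q·b = 13.7 × 5.52 = 75.7 cfs. P = γ·Q·ΔE/550 = 62.4 × 75.7 × 1.35 / 550 = 11.6 hp.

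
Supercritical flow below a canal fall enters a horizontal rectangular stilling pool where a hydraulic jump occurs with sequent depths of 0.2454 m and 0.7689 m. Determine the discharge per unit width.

q = 0.9689 m²/s

For a rectangular channel the momentum equation gives q² = ½·g·y₁·y₂·(y₁ + y₂) = ½×9.81×0.2454×0.7689×1.014 = 0.9387.
q = √0.9387 = 0.9689 m²/s.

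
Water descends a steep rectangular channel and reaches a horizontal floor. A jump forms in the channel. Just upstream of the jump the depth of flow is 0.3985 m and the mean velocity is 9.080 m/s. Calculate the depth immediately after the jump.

y₂ = 2.397 m

Fr₁ = V₁/√(g·y₁) = 9.080/√(9.81×0.3985) = 4.592.
Bélanger equation: y₂/y₁ = ½[√(1 + 8Fr₁²) − 1] = ½[√169.72 − 1] = 6.014.
y₂ = 6.014 × 0.3985 = 2.397 m.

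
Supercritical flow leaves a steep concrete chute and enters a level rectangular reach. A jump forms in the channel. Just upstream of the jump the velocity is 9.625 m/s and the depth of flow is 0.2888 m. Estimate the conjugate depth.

Fr₁ = V₁/√(g·y₁) = 9.625/√(9.81×0.2888) = 5.718.
From the momentum equation for a rectangular channel, y₂/y₁ = ½[√(1 + 8Fr₁²) − 1] = ½[√262.59 − 1] = 7.602.
y₂ = 7.602 × 0.2888 = 2.196 m.

y₂ = 2.196 m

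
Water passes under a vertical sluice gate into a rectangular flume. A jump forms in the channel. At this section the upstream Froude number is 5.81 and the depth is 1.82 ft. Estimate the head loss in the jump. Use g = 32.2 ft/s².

Fr₁ = 5.81 (given).
Conjugate-depth relation: y₂/y₁ = ½[√(1 + 8Fr₁²) − 1] = ½[√271.0 − 1] = 7.73.
y₂ = 7.73 × 1.82 = 14.1 ft.
Head loss: ΔE = (y₂ − y₁)³/(4y₁y₂) = (14.1 − 1.82)³/(4×1.82×14.1) = 1839/102 = 18.0 ft.

ΔE = 18.0 ft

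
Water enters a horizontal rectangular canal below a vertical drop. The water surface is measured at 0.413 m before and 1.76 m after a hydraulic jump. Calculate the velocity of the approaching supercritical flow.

V₁ = 6.74 m/s

For a rectangular channel the momentum equation gives q² = ½·g·y₁·y₂·(y₁ + y₂) = ½×9.81×0.413×1.76×2.17 = 7.75.
q = √7.75 = 2.78 m²/s.
V₁ = q/y₁ = 2.78/0.413 = 6.74 m/s.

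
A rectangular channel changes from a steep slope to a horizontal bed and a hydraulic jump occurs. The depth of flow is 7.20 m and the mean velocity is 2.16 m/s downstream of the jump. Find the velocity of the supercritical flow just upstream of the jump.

V₁ = 18.3 m/s

Fr₂ = V₂/√(g·y₂) = 2.16/√(9.81×7.20) = 0.257.
The Bélanger relation is symmetric: y₁/y₂ = ½[√(1 + 8Fr₂²) − 1] = ½[√1.528 − 1] = 0.118.
y₁ = 0.118 × 7.20 = 0.851 m.
V₁ = q/y₁ = 15.6/0.851 = 18.3 m/s.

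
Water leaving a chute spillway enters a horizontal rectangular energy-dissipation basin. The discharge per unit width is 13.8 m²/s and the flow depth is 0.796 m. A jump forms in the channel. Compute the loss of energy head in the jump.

V₁ = q/y₁ = 13.8/0.796 = 17.3 m/s. Fr₁ = V₁/√(g·y₁) = 17.3/√(9.81×0.796) = 6.20.
Conjugate-depth relation: y₂/y₁ = ½[√(1 + 8Fr₁²) − 1] = ½[√308.9 − 1] = 8.29.
y₂ = 8.29 × 0.796 = 6.60 m.
V₂ = q/y₂ = 13.8/6.60 = 2.09 m/s. E₁ = y₁ + V₁²/2g = 16.1 m; E₂ = y₂ + V₂²/2g = 6.82 m. ΔE = E₁ − E₂ = 9.29 m.

ΔE = 9.29 m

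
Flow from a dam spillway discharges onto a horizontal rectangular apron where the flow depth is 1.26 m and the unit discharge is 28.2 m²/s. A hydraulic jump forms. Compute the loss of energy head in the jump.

ΔE = 15.7 m

V₁ = q/y₁ = 28.2/1.26 = 22.4 m/s. Fr₁ = V₁/√(g·y₁) = 22.4/√(9.81×1.26) = 6.37.
Sequent-depth ratio: y₂/y₁ = ½[√(1 + 8Fr₁²) − 1] = ½[√325.2 − 1] = 8.52.
y₂ = 8.52 × 1.26 = 10.7 m.
Head loss: ΔE = (y₂ − y₁)³/(4y₁y₂) = (10.7 − 1.26)³/(4×1.26×10.7) = 850/54.1 = 15.7 m.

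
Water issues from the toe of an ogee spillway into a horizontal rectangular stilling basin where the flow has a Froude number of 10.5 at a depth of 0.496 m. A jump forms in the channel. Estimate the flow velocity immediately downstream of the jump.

Fr₁ = 10.5 (given).
From the momentum equation for a rectangular channel, y₂/y₁ = ½[√(1 + 8Fr₁²) − 1] = ½[√883.0 − 1] = 14.4.
y₂ = 14.4 × 0.496 = 7.12 m.
V₁ = Fr₁·√(g·y₁) = 10.5×√(9.81×0.496) = 23.2 m/s; q = V₁·y₁ = 11.5 m²/s.
V₂ = q/y₂ = 11.5/7.12 = 1.61 m/s.

V₂ = 1.61 m/s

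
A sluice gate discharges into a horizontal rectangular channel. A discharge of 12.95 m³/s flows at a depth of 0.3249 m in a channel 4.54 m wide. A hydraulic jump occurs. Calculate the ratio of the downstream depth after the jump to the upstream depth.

y₂/y₁ = 6.473

q = Q/b = 12.95/4.54 = 2.852 m²/s; V₁ = q/y₁ = 8.779 m/s. Fr₁ = V₁/√(g·y₁) = 4.918.
Bélanger equation: y₂/y₁ = ½[√(1 + 8Fr₁²) − 1] = ½[√194.46 − 1] = 6.473.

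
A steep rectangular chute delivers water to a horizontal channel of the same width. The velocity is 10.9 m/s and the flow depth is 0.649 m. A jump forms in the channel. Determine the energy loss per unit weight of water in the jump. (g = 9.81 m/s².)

ΔE = 2.86 m

Fr₁ = V₁/√(g·y₁) = 10.9/√(9.81×0.649) = 4.32.
Bélanger equation: y₂/y₁ = ½[√(1 + 8Fr₁²) − 1] = ½[√150.3 − 1] = 5.63.
y₂ = 5.63 × 0.649 = 3.65 m.
q = V₁·y₁ = 10.9 × 0.649 = 7.07 m²/s. V₂ = q/y₂ = 7.07/3.65 = 1.94 m/s. E₁ = y₁ + V₁²/2g = 6.70 m; E₂ = y₂ + V₂²/2g = 3.84 m. ΔE = E₁ − E₂ = 2.86 m.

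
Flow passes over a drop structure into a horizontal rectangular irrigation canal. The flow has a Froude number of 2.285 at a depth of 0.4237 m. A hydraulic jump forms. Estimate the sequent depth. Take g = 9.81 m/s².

Fr₁ = 2.285 (given).
Bélanger equation: y₂/y₁ = ½[√(1 + 8Fr₁²) − 1] = ½[√42.770 − 1] = 2.770.
y₂ = 2.770 × 0.4237 = 1.174 m.

y₂ = 1.174 m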